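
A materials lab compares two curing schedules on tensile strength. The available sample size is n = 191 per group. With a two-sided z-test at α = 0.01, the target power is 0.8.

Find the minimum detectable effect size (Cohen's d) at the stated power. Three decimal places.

d ≈ 0.350

Need Φ(δ − 2.576) = 0.8, so δ = 2.576 + 0.842 = 3.417.
(Lower-tail contribution to power is negligible for δ > 0.)
δ = d·√(n/2) ⇒ d = δ/√(n/2) = 3.417/√(191/2) = 0.3497.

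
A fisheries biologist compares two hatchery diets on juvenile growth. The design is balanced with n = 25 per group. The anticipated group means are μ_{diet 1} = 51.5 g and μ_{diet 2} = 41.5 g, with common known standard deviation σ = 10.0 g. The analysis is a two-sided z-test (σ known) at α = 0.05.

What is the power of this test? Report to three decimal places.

Standardized effect: d = |μ_{diet 1} − μ_{diet 2}| / σ = |51.5 − 41.5| / 10.0 = 1.0000
Noncentrality parameter: δ = d·√(n/2) = 1.0000 × √(25/2) = 3.5355
Two-sided α = 0.05 → critical value z_{0.025} = 1.960.
Power = Φ(δ − 1.960) + Φ(−δ − 1.960) = Φ(1.576) + Φ(-5.495) = 0.9424 + 0.0000 = 0.9424.

Power ≈ 0.942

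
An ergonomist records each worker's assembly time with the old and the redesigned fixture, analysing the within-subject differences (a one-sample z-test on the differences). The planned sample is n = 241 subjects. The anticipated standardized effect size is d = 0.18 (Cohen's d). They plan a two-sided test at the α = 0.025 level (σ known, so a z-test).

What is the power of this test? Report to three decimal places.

Noncentrality parameter: δ = d·√n = 0.18 × √241 = 2.7944
Critical value for a two-sided test at α = 0.025: z_{α/2} = 2.241.
Power = Φ(δ − 2.241) + Φ(−δ − 2.241) = Φ(0.553) + Φ(-5.036) = 0.7099 + 0.0000 = 0.7099.

Power ≈ 0.710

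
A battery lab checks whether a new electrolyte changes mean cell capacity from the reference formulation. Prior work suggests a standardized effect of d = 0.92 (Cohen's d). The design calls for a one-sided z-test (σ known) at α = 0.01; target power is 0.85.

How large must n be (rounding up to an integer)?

Set Φ(δ − 2.326) = 0.85; then δ − 2.326 = Φ⁻¹(0.85) = 1.036, giving δ = 3.363.
δ = d·√n ⇒ n = (δ/d)² = (3.363 / 0.92)² = 13.36.
Rounding up, n = 14.

n = 14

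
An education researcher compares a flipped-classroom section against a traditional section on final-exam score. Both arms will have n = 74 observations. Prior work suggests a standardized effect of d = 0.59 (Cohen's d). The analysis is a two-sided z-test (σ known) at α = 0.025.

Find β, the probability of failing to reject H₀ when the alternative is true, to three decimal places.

Noncentrality parameter: δ = d·√(n/2) = 0.59 × √(74/2) = 3.5888
Critical value for a two-sided test at α = 0.025: z_{α/2} = 2.241.
Power = Φ(δ − 2.241) + Φ(−δ − 2.241) = Φ(1.347) + Φ(-5.830) = 0.9111 + 0.0000 = 0.9111.
Type II error: β = 1 − power = 1 − 0.9111 = 0.0889.

β ≈ 0.089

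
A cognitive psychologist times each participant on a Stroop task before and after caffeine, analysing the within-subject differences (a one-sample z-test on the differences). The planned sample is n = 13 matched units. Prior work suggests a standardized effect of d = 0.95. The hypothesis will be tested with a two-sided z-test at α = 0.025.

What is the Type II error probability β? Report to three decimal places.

Noncentrality parameter: δ = d·√n = 0.95 × √13 = 3.4253
Two-sided α = 0.025 → critical value z_{0.0125} = 2.241.
Power = Φ(δ − 2.241) + Φ(−δ − 2.241) = Φ(1.184) + Φ(-5.667) = 0.8818 + 0.0000 = 0.8818.
Type II error: β = 1 − power = 1 − 0.8818 = 0.1182.

β ≈ 0.118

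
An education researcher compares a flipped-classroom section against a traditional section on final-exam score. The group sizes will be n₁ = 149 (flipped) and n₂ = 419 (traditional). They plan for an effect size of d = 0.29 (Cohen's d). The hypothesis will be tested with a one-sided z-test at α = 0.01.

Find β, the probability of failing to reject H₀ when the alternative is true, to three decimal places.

Noncentrality parameter: δ = d / √(1/n₁ + 1/n₂) = 0.29 / √(1/149 + 1/419) = 3.0404
Critical value for a one-sided test at α = 0.01: z_α = 2.326.
Power = P(Z > 2.326 − δ) = Φ(0.714) = 0.7624.
Type II error: β = 1 − power = 1 − 0.7624 = 0.2376.

β ≈ 0.238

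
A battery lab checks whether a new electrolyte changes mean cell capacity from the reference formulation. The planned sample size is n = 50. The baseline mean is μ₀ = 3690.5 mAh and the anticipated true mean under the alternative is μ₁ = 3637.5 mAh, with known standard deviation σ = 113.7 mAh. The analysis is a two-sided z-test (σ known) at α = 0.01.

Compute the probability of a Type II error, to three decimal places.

Standardized effect: d = |μ₁ − μ₀| / σ = |3637.5 − 3690.5| / 113.7 = 0.4661
Noncentrality parameter: δ = d·√n = 0.4661 × √50 = 3.2961
Two-sided α = 0.01 → critical value z_{0.005} = 2.576.
Power = Φ(δ − 2.576) + Φ(−δ − 2.576) = Φ(0.720) + Φ(-5.872) = 0.7643 + 0.0000 = 0.7643.
Type II error: β = 1 − power = 1 − 0.7643 = 0.2357.

β ≈ 0.236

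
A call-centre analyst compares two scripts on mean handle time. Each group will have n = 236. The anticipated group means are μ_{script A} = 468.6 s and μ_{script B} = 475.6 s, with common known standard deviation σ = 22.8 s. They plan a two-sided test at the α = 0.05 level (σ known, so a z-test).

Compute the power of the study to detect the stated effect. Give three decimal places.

Standardized effect: d = |μ_{script A} − μ_{script B}| / σ = |468.6 − 475.6| / 22.8 = 0.3070
Noncentrality parameter: δ = d·√(n/2) = 0.3070 × √(236/2) = 3.3351
Two-sided α = 0.05 → critical value z_{0.025} = 1.960.
Power = Φ(δ − 1.960) + Φ(−δ − 1.960) = Φ(1.375) + Φ(-5.295) = 0.9154 + 0.0000 = 0.9154.

Power ≈ 0.915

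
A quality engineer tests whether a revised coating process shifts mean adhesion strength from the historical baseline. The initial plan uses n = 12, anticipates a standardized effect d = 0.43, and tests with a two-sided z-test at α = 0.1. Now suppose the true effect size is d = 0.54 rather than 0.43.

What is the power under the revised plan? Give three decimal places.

Power ≈ 0.590

With d = 0.54: δ = d·√n = 0.54 × √12 = 1.8706. Critical value z_{0.05} = 1.645.
Revised power = Φ(δ − 1.645) + Φ(−δ − 1.645) = Φ(0.226) + Φ(-3.515) = 0.5893 + 0.0002 = 0.5895.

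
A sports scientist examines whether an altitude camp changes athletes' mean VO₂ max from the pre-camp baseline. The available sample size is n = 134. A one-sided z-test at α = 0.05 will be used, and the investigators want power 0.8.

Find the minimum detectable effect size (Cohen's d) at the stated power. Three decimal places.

Need Φ(δ − 1.645) = 0.8, so δ = 1.645 + 0.842 = 2.486.
δ = d·√n ⇒ d = δ/√n = 2.486/√134 = 0.2148.

d ≈ 0.215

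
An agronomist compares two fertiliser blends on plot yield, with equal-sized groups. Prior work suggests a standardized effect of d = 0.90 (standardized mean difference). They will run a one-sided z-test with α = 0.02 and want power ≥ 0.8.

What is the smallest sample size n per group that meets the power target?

For power 0.8 need Φ(δ − z_{0.02}) = 0.8, so δ = z_{0.02} + z_{0.20} = 2.054 + 0.842 = 2.895.
δ = d·√(n/2) ⇒ n = 2(δ/d)² = 2 × (2.895 / 0.90)² = 20.70.
Rounding up, n = 21 per group.

n = 21 per group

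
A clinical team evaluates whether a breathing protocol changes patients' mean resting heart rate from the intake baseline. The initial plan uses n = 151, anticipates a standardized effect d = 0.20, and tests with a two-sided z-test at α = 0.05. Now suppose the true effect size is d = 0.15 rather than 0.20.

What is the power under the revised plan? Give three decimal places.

Power ≈ 0.454

With d = 0.15: δ = d·√n = 0.15 × √151 = 1.8432. Critical value z_{0.025} = 1.960.
Revised power = Φ(δ − 1.960) + Φ(−δ − 1.960) = Φ(-0.117) + Φ(-3.803) = 0.4535 + 0.0001 = 0.4536.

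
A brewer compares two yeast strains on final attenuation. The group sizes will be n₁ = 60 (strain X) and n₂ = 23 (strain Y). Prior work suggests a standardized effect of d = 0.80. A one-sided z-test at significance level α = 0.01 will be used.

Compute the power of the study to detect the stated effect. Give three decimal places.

Noncentrality parameter: δ = d / √(1/n₁ + 1/n₂) = 0.80 / √(1/60 + 1/23) = 3.2620
One-sided α = 0.01 → critical value z_{0.01} = 2.326.
Power = Φ(δ − 2.326) = Φ(0.936) = 0.8253.

Power ≈ 0.825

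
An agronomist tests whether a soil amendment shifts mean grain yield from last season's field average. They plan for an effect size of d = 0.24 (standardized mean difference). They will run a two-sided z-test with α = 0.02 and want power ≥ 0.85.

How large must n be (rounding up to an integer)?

n = 197

Set Φ(δ − 2.326) = 0.85; then δ − 2.326 = Φ⁻¹(0.85) = 1.036, giving δ = 3.363.
(The Φ(−δ − z_{α/2}) term is vanishingly small for δ > 0 and is dropped in the standard sample-size formula.)
δ = d·√n ⇒ n = (δ/d)² = (3.363 / 0.24)² = 196.32.
Rounding up, n = 197.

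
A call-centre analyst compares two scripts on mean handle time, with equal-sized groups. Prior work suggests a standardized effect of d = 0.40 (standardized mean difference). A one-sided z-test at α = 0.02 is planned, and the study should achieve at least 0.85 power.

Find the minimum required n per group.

For power 0.85 need Φ(δ − z_{0.02}) = 0.85, so δ = z_{0.02} + z_{0.15} = 2.054 + 1.036 = 3.090.
δ = d·√(n/2) ⇒ n = 2(δ/d)² = 2 × (3.090 / 0.40)² = 119.37.
Round up to the next whole unit.

n = 120 per group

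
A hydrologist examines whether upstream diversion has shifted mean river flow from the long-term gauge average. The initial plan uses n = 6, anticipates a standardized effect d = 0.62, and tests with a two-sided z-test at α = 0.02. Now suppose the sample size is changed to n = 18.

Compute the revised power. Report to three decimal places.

With n = 18: δ = d·√n = 0.62 × √18 = 2.6304. Critical value z_{0.01} = 2.326.
Revised power = Φ(δ − 2.326) + Φ(−δ − 2.326) = Φ(0.304) + Φ(-4.957) = 0.6195 + 0.0000 = 0.6195.

Power ≈ 0.619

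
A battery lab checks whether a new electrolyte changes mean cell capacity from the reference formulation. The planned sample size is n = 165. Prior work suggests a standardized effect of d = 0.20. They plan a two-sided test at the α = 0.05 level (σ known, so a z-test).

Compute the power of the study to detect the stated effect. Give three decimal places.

Noncentrality parameter: λ = d·√n = 0.20 × √165 = 2.5690
Two-sided α = 0.05 → critical value z_{0.025} = 1.960.
Power = Φ(λ − 1.960) + Φ(−λ − 1.960) = Φ(0.609) + Φ(-4.529) = 0.7288 + 0.0000 = 0.7288.

Power ≈ 0.729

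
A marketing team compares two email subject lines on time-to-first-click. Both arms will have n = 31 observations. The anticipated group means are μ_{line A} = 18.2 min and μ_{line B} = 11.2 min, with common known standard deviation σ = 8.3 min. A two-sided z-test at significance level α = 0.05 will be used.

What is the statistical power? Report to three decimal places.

Power ≈ 0.913

Standardized effect: d = |μ_{line A} − μ_{line B}| / σ = |18.2 − 11.2| / 8.3 = 0.8434
Noncentrality parameter: δ = d·√(n/2) = 0.8434 × √(31/2) = 3.3204
Critical value for a two-sided test at α = 0.05: z_{α/2} = 1.960.
Power = Φ(δ − 1.960) + Φ(−δ − 1.960) = Φ(1.360) + Φ(-5.280) = 0.9131 + 0.0000 = 0.9131.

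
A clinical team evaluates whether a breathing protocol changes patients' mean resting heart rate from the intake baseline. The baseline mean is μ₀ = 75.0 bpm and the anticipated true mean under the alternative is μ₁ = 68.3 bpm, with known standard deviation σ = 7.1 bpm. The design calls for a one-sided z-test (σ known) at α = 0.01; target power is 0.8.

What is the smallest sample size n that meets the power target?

n = 12

Standardized effect: d = |μ₁ − μ₀| / σ = |68.3 − 75.0| / 7.1 = 0.9437
For power 0.8 need Φ(δ − z_{0.01}) = 0.8, so δ = z_{0.01} + z_{0.20} = 2.326 + 0.842 = 3.168.
δ = d·√n ⇒ n = (δ/d)² = (3.168 / 0.9437)² = 11.27.
Rounding up, n = 12.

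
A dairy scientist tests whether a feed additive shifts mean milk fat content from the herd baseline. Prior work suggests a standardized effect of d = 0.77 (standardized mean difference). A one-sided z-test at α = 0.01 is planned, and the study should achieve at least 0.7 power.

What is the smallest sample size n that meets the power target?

Set Φ(δ − 2.326) = 0.7; then δ − 2.326 = Φ⁻¹(0.7) = 0.524, giving δ = 2.851.
δ = d·√n ⇒ n = (δ/d)² = (2.851 / 0.77)² = 13.71.
Rounding up, n = 14.

n = 14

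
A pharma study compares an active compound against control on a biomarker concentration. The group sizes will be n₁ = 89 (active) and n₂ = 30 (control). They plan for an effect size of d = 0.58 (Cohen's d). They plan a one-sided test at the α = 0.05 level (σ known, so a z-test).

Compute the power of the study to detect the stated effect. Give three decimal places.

Noncentrality parameter: δ = d / √(1/n₁ + 1/n₂) = 0.58 / √(1/89 + 1/30) = 2.7473
One-sided α = 0.05 → critical value z_{0.05} = 1.645.
Power = Φ(δ − 1.645) = Φ(1.102) = 0.8649.

Power ≈ 0.865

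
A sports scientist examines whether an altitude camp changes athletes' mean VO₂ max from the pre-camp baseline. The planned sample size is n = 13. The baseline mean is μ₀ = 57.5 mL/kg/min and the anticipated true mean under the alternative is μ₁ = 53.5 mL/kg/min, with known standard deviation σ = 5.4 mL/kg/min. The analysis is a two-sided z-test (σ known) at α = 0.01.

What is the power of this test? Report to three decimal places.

Standardized effect: d = |μ₁ − μ₀| / σ = |53.5 − 57.5| / 5.4 = 0.7407
Noncentrality parameter: δ = d·√n = 0.7407 × √13 = 2.6708
Two-sided α = 0.01 → critical value z_{0.005} = 2.576.
Power = Φ(δ − 2.576) + Φ(−δ − 2.576) = Φ(0.095) + Φ(-5.247) = 0.5378 + 0.0000 = 0.5378.

Power ≈ 0.538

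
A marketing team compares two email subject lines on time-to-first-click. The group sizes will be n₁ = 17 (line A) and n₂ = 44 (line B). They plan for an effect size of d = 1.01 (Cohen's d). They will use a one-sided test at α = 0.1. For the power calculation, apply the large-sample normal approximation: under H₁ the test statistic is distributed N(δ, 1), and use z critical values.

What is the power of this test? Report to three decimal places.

Power ≈ 0.988

Noncentrality parameter: δ = d / √(1/n₁ + 1/n₂) = 1.01 / √(1/17 + 1/44) = 3.5368
One-sided α = 0.1 → critical value z_{0.1} = 1.282.
Power = Φ(δ − 1.282) = Φ(2.255) = 0.9879.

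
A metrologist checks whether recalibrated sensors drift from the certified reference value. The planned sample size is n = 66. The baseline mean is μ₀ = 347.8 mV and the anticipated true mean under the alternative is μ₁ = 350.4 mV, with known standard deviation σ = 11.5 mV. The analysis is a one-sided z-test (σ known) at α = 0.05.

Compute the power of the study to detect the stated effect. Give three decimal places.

Power ≈ 0.576

Standardized effect: d = |μ₁ − μ₀| / σ = |350.4 − 347.8| / 11.5 = 0.2261
Noncentrality parameter: δ = d·√n = 0.2261 × √66 = 1.8367
One-sided α = 0.05 → critical value z_{0.05} = 1.645.
Power = Φ(δ − 1.645) = Φ(0.192) = 0.5761.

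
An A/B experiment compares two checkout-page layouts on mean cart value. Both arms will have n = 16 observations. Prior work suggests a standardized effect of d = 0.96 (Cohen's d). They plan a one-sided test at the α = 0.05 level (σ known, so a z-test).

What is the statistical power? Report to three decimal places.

Power ≈ 0.858

Noncentrality parameter: δ = d·√(n/2) = 0.96 × √(16/2) = 2.7153
One-sided α = 0.05 → critical value z_{0.05} = 1.645.
Power = P(Z > 1.645 − δ) = Φ(1.070) = 0.8578.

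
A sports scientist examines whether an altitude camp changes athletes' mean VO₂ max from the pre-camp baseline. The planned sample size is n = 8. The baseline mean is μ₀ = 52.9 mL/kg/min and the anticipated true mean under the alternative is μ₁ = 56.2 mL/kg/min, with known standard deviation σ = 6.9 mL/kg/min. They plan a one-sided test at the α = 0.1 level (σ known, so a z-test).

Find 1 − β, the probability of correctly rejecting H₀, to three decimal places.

Standardized effect: d = |μ₁ − μ₀| / σ = |56.2 − 52.9| / 6.9 = 0.4783
Noncentrality parameter: δ = d·√n = 0.4783 × √8 = 1.3527
One-sided α = 0.1 → critical value z_{0.1} = 1.282.
Power = P(Z > 1.282 − δ) = Φ(0.071) = 0.5284.

Power ≈ 0.528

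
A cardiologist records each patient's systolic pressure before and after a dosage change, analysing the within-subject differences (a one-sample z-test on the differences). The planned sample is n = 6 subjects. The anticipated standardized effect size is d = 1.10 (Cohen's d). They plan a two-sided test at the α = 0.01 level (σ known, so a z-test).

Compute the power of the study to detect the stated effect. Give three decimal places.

Power ≈ 0.547

Noncentrality parameter: δ = d·√n = 1.10 × √6 = 2.6944
Critical value for a two-sided test at α = 0.01: z_{α/2} = 2.576.
Power = Φ(δ − 2.576) + Φ(−δ − 2.576) = Φ(0.119) + Φ(-5.270) = 0.5472 + 0.0000 = 0.5472.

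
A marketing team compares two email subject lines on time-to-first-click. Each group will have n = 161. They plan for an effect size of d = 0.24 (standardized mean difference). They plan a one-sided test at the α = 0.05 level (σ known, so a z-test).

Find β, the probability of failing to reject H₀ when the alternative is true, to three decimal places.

β ≈ 0.306

Noncentrality parameter: δ = d·√(n/2) = 0.24 × √(161/2) = 2.1533
Critical value for a one-sided test at α = 0.05: z_α = 1.645.
Power = Φ(δ − 1.645) = Φ(0.508) = 0.6944.
Type II error: β = 1 − power = 1 − 0.6944 = 0.3056.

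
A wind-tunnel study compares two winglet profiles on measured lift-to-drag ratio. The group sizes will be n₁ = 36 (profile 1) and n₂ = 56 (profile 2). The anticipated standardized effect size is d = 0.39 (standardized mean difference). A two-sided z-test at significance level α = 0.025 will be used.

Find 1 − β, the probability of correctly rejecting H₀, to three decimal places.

Power ≈ 0.339

Noncentrality parameter: δ = d / √(1/n₁ + 1/n₂) = 0.39 / √(1/36 + 1/56) = 1.8256
Two-sided α = 0.025 → critical value z_{0.0125} = 2.241.
Power = Φ(δ − 2.241) + Φ(−δ − 2.241) = Φ(-0.416) + Φ(-4.067) = 0.3388 + 0.0000 = 0.3388.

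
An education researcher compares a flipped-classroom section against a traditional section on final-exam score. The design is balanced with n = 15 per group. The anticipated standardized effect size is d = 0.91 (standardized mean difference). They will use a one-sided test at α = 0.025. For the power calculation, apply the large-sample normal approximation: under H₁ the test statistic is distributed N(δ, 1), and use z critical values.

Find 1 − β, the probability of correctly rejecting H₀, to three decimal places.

Power ≈ 0.703

Noncentrality parameter: δ = d·√(n/2) = 0.91 × √(15/2) = 2.4921
One-sided α = 0.025 → critical value z_{0.025} = 1.960.
Power = P(Z > 1.960 − δ) = Φ(0.532) = 0.7027.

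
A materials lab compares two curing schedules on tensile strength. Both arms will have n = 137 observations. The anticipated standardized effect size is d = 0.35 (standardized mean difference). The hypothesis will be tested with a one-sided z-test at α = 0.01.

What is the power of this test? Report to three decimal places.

Power ≈ 0.716

Noncentrality parameter: δ = d·√(n/2) = 0.35 × √(137/2) = 2.8968
Critical value for a one-sided test at α = 0.01: z_α = 2.326.
Power = P(Z > 2.326 − δ) = Φ(0.570) = 0.7158.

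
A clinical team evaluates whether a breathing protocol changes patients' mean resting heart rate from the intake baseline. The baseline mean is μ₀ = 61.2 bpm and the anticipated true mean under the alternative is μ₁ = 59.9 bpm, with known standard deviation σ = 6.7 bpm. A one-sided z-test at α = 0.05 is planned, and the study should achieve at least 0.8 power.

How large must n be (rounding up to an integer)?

n = 165

Standardized effect: d = |μ₁ − μ₀| / σ = |59.9 − 61.2| / 6.7 = 0.1940
Set Φ(δ − 1.645) = 0.8; then δ − 1.645 = Φ⁻¹(0.8) = 0.842, giving δ = 2.486.
δ = d·√n ⇒ n = (δ/d)² = (2.486 / 0.1940)² = 164.22.
Rounding up, n = 165.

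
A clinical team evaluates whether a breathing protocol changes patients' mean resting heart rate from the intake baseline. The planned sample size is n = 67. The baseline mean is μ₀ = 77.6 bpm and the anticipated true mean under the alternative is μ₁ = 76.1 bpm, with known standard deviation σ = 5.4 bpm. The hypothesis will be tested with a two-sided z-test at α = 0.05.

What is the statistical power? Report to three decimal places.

Power ≈ 0.623

Standardized effect: d = |μ₁ − μ₀| / σ = |76.1 − 77.6| / 5.4 = 0.2778
Noncentrality parameter: δ = d·√n = 0.2778 × √67 = 2.2737
Two-sided α = 0.05 → critical value z_{0.025} = 1.960.
Power = Φ(δ − 1.960) + Φ(−δ − 1.960) = Φ(0.314) + Φ(-4.234) = 0.6231 + 0.0000 = 0.6232.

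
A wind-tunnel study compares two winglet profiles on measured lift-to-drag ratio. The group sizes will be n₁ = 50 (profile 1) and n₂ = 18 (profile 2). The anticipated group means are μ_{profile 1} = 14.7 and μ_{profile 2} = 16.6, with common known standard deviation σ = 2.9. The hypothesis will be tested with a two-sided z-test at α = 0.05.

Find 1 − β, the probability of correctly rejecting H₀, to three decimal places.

Power ≈ 0.664

Standardized effect: d = |μ_{profile 1} − μ_{profile 2}| / σ = |14.7 − 16.6| / 2.9 = 0.6552
Noncentrality parameter: δ = d / √(1/n₁ + 1/n₂) = 0.6552 / √(1/50 + 1/18) = 2.3835
Critical value for a two-sided test at α = 0.05: z_{α/2} = 1.960.
Power = Φ(δ − 1.960) + Φ(−δ − 1.960) = Φ(0.424) + Φ(-4.344) = 0.6641 + 0.0000 = 0.6641.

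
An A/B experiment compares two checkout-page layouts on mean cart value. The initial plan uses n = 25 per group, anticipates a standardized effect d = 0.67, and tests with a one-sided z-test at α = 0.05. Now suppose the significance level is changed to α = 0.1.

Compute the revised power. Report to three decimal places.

Power ≈ 0.862

δ = d·√(n/2) = 0.67 × √(25/2) = 2.3688 (unchanged). New critical value: z_{0.1} = 1.282.
Revised power = P(Z > 1.282 − δ) = Φ(1.087) = 0.8615.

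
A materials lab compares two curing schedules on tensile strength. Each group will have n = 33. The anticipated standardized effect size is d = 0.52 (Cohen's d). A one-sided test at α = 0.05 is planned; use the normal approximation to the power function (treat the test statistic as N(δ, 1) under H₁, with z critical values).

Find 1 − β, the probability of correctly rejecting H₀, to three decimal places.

Power ≈ 0.680

Noncentrality parameter: δ = d·√(n/2) = 0.52 × √(33/2) = 2.1122
Critical value for a one-sided test at α = 0.05: z_α = 1.645.
Power = Φ(δ − 1.645) = Φ(0.467) = 0.6799.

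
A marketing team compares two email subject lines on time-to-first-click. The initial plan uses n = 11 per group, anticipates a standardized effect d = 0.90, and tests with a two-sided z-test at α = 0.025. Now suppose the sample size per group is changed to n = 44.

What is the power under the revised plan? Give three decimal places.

With n = 44 per group: δ = d·√(n/2) = 0.90 × √(44/2) = 4.2214. Critical value z_{0.0125} = 2.241.
Revised power = Φ(δ − 2.241) + Φ(−δ − 2.241) = Φ(1.980) + Φ(-6.463) = 0.9761 + 0.0000 = 0.9761.

Power ≈ 0.976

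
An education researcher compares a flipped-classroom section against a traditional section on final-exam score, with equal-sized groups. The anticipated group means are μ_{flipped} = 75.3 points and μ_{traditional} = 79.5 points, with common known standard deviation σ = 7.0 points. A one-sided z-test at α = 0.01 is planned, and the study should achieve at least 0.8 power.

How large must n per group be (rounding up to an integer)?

n = 56 per group

Standardized effect: d = |μ_{flipped} − μ_{traditional}| / σ = |75.3 − 79.5| / 7.0 = 0.6000
Set Φ(δ − 2.326) = 0.8; then δ − 2.326 = Φ⁻¹(0.8) = 0.842, giving δ = 3.168.
δ = d·√(n/2) ⇒ n = 2(δ/d)² = 2 × (3.168 / 0.6000)² = 55.76.
Round up to the next whole unit.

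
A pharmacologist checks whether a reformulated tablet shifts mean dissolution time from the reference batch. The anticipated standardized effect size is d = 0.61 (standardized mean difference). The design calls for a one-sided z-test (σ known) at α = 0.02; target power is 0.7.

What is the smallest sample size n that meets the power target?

n = 18

For power 0.7 need Φ(δ − z_{0.02}) = 0.7, so δ = z_{0.02} + z_{0.30} = 2.054 + 0.524 = 2.578.
δ = d·√n ⇒ n = (δ/d)² = (2.578 / 0.61)² = 17.86.
Round up to the next whole unit.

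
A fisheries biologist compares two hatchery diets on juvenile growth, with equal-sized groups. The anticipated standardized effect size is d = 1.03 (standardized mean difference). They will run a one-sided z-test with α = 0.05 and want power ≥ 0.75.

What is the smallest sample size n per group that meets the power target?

n = 11 per group

Set Φ(δ − 1.645) = 0.75; then δ − 1.645 = Φ⁻¹(0.75) = 0.674, giving δ = 2.319.
δ = d·√(n/2) ⇒ n = 2(δ/d)² = 2 × (2.319 / 1.03)² = 10.14.
Rounding up, n = 11 per group.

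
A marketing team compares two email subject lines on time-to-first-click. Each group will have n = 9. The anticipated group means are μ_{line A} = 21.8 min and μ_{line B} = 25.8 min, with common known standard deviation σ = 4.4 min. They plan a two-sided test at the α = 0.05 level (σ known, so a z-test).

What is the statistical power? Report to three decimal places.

Standardized effect: d = |μ_{line A} − μ_{line B}| / σ = |21.8 − 25.8| / 4.4 = 0.9091
Noncentrality parameter: δ = d·√(n/2) = 0.9091 × √(9/2) = 1.9285
Critical value for a two-sided test at α = 0.05: z_{α/2} = 1.960.
Power = Φ(δ − 1.960) + Φ(−δ − 1.960) = Φ(-0.031) + Φ(-3.888) = 0.4874 + 0.0001 = 0.4875.

Power ≈ 0.487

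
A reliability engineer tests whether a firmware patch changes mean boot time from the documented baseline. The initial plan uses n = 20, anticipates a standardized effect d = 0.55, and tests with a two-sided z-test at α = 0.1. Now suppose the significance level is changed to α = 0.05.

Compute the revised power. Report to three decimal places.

δ = d·√n = 0.55 × √20 = 2.4597 (unchanged). New critical value: z_{0.025} = 1.960.
Revised power = Φ(δ − 1.960) + Φ(−δ − 1.960) = Φ(0.500) + Φ(-4.420) = 0.6914 + 0.0000 = 0.6914.

Power ≈ 0.691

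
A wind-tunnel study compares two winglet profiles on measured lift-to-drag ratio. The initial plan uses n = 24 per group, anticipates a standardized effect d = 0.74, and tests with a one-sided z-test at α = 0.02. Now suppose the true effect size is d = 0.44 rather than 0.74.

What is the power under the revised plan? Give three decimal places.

Power ≈ 0.298

With d = 0.44: δ = d·√(n/2) = 0.44 × √(24/2) = 1.5242. Critical value z_{0.02} = 2.054.
Revised power = P(Z > 2.054 − δ) = Φ(-0.530) = 0.2982.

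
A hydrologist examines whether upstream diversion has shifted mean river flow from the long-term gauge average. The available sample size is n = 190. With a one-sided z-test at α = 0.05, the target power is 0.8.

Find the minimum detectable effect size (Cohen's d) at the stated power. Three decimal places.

d ≈ 0.180

Required noncentrality: δ = z_{0.05} + z_{0.20} = 1.645 + 0.842 = 2.486.
δ = d·√n ⇒ d = δ/√n = 2.486/√190 = 0.1804.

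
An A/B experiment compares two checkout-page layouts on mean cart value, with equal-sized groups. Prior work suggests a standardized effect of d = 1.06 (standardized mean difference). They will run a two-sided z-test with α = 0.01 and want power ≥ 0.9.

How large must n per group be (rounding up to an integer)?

For power 0.9 need Φ(δ − z_{0.005}) = 0.9, so δ = z_{0.005} + z_{0.10} = 2.576 + 1.282 = 3.857.
(Ignoring the negligible lower-tail rejection probability gives the usual closed-form inversion.)
δ = d·√(n/2) ⇒ n = 2(δ/d)² = 2 × (3.857 / 1.06)² = 26.49.
Round up to the next whole unit.

n = 27 per group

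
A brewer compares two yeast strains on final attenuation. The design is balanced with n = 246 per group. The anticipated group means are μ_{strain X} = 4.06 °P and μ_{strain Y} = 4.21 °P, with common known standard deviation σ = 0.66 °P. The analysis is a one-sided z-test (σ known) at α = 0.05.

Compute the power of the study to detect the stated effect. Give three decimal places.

Standardized effect: d = |μ_{strain X} − μ_{strain Y}| / σ = |4.06 − 4.21| / 0.66 = 0.2273
Noncentrality parameter: δ = d·√(n/2) = 0.2273 × √(246/2) = 2.5206
Critical value for a one-sided test at α = 0.05: z_α = 1.645.
Power = Φ(δ − 1.645) = Φ(0.876) = 0.8094.

Power ≈ 0.809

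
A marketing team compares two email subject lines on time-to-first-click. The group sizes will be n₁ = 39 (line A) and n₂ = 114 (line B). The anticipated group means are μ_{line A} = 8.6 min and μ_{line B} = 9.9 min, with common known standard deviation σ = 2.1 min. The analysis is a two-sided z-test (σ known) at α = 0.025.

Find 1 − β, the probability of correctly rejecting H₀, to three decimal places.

Power ≈ 0.863

Standardized effect: d = |μ_{line A} − μ_{line B}| / σ = |8.6 − 9.9| / 2.1 = 0.6190
Noncentrality parameter: λ = d / √(1/n₁ + 1/n₂) = 0.6190 / √(1/39 + 1/114) = 3.3371
Two-sided α = 0.025 → critical value z_{0.0125} = 2.241.
Power = Φ(λ − 2.241) + Φ(−λ − 2.241) = Φ(1.096) + Φ(-5.578) = 0.8634 + 0.0000 = 0.8634.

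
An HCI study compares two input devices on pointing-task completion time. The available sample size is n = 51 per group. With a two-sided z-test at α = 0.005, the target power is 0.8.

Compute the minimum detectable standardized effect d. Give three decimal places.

Need Φ(δ − 2.807) = 0.8, so δ = 2.807 + 0.842 = 3.649.
(The second rejection-region term Φ(−δ − z_{α/2}) is negligible and dropped.)
δ = d·√(n/2) ⇒ d = δ/√(n/2) = 3.649/√(51/2) = 0.7225.

d ≈ 0.723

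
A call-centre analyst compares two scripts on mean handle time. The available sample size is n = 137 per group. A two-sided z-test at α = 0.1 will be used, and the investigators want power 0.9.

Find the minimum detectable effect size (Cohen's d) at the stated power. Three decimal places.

d ≈ 0.354

Need Φ(δ − 1.645) = 0.9, so δ = 1.645 + 1.282 = 2.926.
(The second rejection-region term Φ(−δ − z_{α/2}) is negligible and dropped.)
δ = d·√(n/2) ⇒ d = δ/√(n/2) = 2.926/√(137/2) = 0.3536.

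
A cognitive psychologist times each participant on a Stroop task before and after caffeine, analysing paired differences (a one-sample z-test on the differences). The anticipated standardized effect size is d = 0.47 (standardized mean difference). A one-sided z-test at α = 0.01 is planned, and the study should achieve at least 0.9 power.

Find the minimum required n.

n = 59

For power 0.9 need Φ(δ − z_{0.01}) = 0.9, so δ = z_{0.01} + z_{0.10} = 2.326 + 1.282 = 3.608.
δ = d·√n ⇒ n = (δ/d)² = (3.608 / 0.47)² = 58.93.
Round up to the next whole unit.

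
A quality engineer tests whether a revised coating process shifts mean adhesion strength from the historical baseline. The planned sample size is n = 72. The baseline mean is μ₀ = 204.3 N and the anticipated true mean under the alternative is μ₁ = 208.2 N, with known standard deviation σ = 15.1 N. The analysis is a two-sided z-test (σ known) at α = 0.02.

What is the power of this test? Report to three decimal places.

Power ≈ 0.446

Standardized effect: d = |μ₁ − μ₀| / σ = |208.2 − 204.3| / 15.1 = 0.2583
Noncentrality parameter: δ = d·√n = 0.2583 × √72 = 2.1916
Two-sided α = 0.02 → critical value z_{0.01} = 2.326.
Power = Φ(δ − 2.326) + Φ(−δ − 2.326) = Φ(-0.135) + Φ(-4.518) = 0.4464 + 0.0000 = 0.4464.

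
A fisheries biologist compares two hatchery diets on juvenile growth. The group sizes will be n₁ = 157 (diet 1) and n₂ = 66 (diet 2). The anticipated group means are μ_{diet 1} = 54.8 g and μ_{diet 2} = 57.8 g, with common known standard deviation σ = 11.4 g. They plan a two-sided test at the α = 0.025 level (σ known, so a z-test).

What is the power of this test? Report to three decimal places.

Standardized effect: d = |μ_{diet 1} − μ_{diet 2}| / σ = |54.8 − 57.8| / 11.4 = 0.2632
Noncentrality parameter: δ = d / √(1/n₁ + 1/n₂) = 0.2632 / √(1/157 + 1/66) = 1.7938
Critical value for a two-sided test at α = 0.025: z_{α/2} = 2.241.
Power = Φ(δ − 2.241) + Φ(−δ − 2.241) = Φ(-0.448) + Φ(-4.035) = 0.3272 + 0.0000 = 0.3273.

Power ≈ 0.327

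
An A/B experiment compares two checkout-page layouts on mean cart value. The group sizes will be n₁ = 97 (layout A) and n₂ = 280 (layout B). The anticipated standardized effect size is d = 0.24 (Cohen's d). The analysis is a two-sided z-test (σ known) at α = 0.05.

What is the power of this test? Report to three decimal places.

Power ≈ 0.531

Noncentrality parameter: δ = d / √(1/n₁ + 1/n₂) = 0.24 / √(1/97 + 1/280) = 2.0371
Critical value for a two-sided test at α = 0.05: z_{α/2} = 1.960.
Power = Φ(δ − 1.960) + Φ(−δ − 1.960) = Φ(0.077) + Φ(-3.997) = 0.5307 + 0.0000 = 0.5308.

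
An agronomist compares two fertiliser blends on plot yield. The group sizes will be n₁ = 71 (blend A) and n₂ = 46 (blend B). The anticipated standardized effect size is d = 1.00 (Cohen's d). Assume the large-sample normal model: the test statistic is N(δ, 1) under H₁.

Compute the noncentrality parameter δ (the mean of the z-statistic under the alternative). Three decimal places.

δ = d / √(1/n₁ + 1/n₂) = 1.00 / √(1/71 + 1/46) = 5.2834

δ ≈ 5.283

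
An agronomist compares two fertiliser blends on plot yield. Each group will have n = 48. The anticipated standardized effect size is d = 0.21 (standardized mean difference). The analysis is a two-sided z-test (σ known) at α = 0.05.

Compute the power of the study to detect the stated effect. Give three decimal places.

Noncentrality parameter: δ = d·√(n/2) = 0.21 × √(48/2) = 1.0288
Critical value for a two-sided test at α = 0.05: z_{α/2} = 1.960.
Power = Φ(δ − 1.960) + Φ(−δ − 1.960) = Φ(-0.931) + Φ(-2.989) = 0.1759 + 0.0014 = 0.1773.

Power ≈ 0.177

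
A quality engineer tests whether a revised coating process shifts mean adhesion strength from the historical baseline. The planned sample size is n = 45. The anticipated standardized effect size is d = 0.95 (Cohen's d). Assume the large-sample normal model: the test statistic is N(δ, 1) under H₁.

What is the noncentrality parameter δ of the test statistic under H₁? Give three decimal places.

δ ≈ 6.373

δ = d·√n = 0.95 × √45 = 6.3728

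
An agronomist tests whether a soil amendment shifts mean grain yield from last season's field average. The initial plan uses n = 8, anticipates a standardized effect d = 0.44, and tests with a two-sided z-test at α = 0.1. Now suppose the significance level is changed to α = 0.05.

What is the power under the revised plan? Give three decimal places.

Power ≈ 0.238

δ = d·√n = 0.44 × √8 = 1.2445 (unchanged). New critical value: z_{0.025} = 1.960.
Revised power = Φ(δ − 1.960) + Φ(−δ − 1.960) = Φ(-0.715) + Φ(-3.204) = 0.2372 + 0.0007 = 0.2378.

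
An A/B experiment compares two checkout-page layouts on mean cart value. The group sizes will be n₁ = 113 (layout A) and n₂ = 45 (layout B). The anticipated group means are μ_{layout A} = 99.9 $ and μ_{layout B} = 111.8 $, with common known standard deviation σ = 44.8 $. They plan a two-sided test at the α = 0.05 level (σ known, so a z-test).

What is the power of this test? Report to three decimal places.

Standardized effect: d = |μ_{layout A} − μ_{layout B}| / σ = |99.9 − 111.8| / 44.8 = 0.2656
Noncentrality parameter: δ = d / √(1/n₁ + 1/n₂) = 0.2656 / √(1/113 + 1/45) = 1.5069
Two-sided α = 0.05 → critical value z_{0.025} = 1.960.
Power = Φ(δ − 1.960) + Φ(−δ − 1.960) = Φ(-0.453) + Φ(-3.467) = 0.3253 + 0.0003 = 0.3255.

Power ≈ 0.326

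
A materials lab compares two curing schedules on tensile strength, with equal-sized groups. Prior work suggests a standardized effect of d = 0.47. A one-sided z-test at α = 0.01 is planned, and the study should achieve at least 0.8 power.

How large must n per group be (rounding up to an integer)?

For power 0.8 need Φ(δ − z_{0.01}) = 0.8, so δ = z_{0.01} + z_{0.20} = 2.326 + 0.842 = 3.168.
δ = d·√(n/2) ⇒ n = 2(δ/d)² = 2 × (3.168 / 0.47)² = 90.86.
Rounding up, n = 91 per group.

n = 91 per group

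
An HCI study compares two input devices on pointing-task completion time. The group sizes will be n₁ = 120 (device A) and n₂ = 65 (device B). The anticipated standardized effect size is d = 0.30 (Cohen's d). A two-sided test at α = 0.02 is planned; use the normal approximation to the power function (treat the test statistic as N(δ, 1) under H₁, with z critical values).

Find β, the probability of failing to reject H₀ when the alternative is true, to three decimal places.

β ≈ 0.647

Noncentrality parameter: δ = d / √(1/n₁ + 1/n₂) = 0.30 / √(1/120 + 1/65) = 1.9480
Critical value for a two-sided test at α = 0.02: z_{α/2} = 2.326.
Power = Φ(δ − 2.326) + Φ(−δ − 2.326) = Φ(-0.378) + Φ(-4.274) = 0.3526 + 0.0000 = 0.3526.
Type II error: β = 1 − power = 1 − 0.3526 = 0.6474.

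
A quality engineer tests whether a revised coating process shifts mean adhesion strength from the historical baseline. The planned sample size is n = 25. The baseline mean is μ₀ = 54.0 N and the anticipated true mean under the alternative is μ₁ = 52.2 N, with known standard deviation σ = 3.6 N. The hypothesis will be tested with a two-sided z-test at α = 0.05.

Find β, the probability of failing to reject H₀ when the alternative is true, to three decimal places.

Standardized effect: d = |μ₁ − μ₀| / σ = |52.2 − 54.0| / 3.6 = 0.5000
Noncentrality parameter: δ = d·√n = 0.5000 × √25 = 2.5000
Critical value for a two-sided test at α = 0.05: z_{α/2} = 1.960.
Power = Φ(δ − 1.960) + Φ(−δ − 1.960) = Φ(0.540) + Φ(-4.460) = 0.7054 + 0.0000 = 0.7054.
Type II error: β = 1 − power = 1 − 0.7054 = 0.2946.

β ≈ 0.295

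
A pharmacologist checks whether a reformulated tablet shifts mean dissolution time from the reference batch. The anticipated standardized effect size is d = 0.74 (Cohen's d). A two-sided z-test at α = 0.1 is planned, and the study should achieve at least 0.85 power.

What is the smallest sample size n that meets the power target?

For power 0.85 need Φ(δ − z_{0.05}) = 0.85, so δ = z_{0.05} + z_{0.15} = 1.645 + 1.036 = 2.681.
(Ignoring the negligible lower-tail rejection probability gives the usual closed-form inversion.)
δ = d·√n ⇒ n = (δ/d)² = (2.681 / 0.74)² = 13.13.
Round up to the next whole unit.

n = 14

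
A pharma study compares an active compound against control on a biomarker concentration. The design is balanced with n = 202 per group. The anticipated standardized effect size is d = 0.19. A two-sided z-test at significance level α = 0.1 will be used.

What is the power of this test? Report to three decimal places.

Power ≈ 0.605

Noncentrality parameter: λ = d·√(n/2) = 0.19 × √(202/2) = 1.9095
Two-sided α = 0.1 → critical value z_{0.05} = 1.645.
Power = Φ(λ − 1.645) + Φ(−λ − 1.645) = Φ(0.265) + Φ(-3.554) = 0.6043 + 0.0002 = 0.6045.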